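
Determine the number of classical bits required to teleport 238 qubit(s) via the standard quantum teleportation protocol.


Quantum teleportation requires 2 classical bits per qubit teleported.
238 qubit(s) -> 2 * 238 = 476 classical bits

476


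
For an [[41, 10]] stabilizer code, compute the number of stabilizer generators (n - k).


For an [[n,k]] stabilizer code:
Number of stabilizer generators = n - k
= 41 - 10
= 31

31


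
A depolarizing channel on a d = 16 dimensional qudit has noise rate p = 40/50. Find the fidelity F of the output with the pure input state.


F = (1-p) + p/d
= (1 - 0.8000) + 0.8000/16
= 0.2000 + 0.0500
= 0.2500

0.2500


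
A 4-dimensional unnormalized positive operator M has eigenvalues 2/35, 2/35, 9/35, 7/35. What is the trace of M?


tr(M) = sum of eigenvalues
= 2/35 + 2/35 + 9/35 + 7/35
= 20/35
= 0.5714

0.5714


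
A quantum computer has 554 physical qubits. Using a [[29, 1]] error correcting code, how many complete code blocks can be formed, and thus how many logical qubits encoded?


Each code block uses 29 physical qubits for 1 logical qubit(s).
Number of complete blocks = floor(554 / 29) = 19
Logical qubits = 19 * 1
= 19

19


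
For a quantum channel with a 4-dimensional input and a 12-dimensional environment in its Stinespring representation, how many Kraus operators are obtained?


Tracing out the environment in an orthonormal basis {|i>_E} gives Kraus operators K_i = <i|_E U |0>_E.
Number of Kraus operators = dim(H_env) = d_env
= 12

12


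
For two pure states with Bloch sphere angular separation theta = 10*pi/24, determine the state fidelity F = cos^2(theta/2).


For states separated by angle theta on Bloch sphere:
F = cos^2(theta/2)
theta = 10*pi/24 = 1.3090
theta/2 = 0.6545
cos(theta/2) = 0.7934
F = 0.6294

0.6294


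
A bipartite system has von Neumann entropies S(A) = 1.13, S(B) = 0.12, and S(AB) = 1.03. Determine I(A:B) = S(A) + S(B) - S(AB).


I(A:B) = S(A) + S(B) - S(AB)
= 1.13 + 0.12 - 1.03
= 0.2200

0.2200


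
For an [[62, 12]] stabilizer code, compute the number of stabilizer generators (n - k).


For an [[n,k]] stabilizer code:
Number of stabilizer generators = n - k
= 62 - 12
= 50

50


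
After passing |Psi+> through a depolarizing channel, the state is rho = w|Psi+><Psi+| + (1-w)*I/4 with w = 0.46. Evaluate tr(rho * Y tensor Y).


|Psi+> = (|01> + |10>)/sqrt(2)
For the pure Bell state, <Y_A Y_B> = +1 (Bell-state Pauli correlator).
The maximally-mixed part I/4 has tr(I/4 * P tensor P) = 0 for any traceless Pauli P.
So <Y_A Y_B>_rho = w * (+1) + (1 - w) * 0
= 0.46 * (+1)
= 0.4600

0.4600


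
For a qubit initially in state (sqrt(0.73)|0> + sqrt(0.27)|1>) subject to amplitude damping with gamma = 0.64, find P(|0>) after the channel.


For amplitude damping with parameter gamma on state sqrt(a)|0> + sqrt(b)|1>:
alpha^2 = 0.73, beta^2 = 0.27
P(|0>) = alpha^2 + gamma * beta^2
= 0.73 + 0.64 * 0.27
= 0.73 + 0.1728
= 0.9028

0.9028


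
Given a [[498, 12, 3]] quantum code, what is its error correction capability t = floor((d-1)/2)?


Code parameters: [[498, 12, 3]], distance d = 3.
Number of correctable errors = floor((d-1)/2)
= floor((3 - 1)/2)
= floor(2/2)
= 1

1


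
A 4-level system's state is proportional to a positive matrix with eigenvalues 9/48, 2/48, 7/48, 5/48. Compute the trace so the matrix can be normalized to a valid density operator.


tr(M) = sum of eigenvalues
= 9/48 + 2/48 + 7/48 + 5/48
= 23/48
= 0.4792

0.4792


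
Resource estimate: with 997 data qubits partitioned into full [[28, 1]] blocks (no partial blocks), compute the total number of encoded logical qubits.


Each code block uses 28 physical qubits for 1 logical qubit(s).
Number of complete blocks = floor(997 / 28) = 35
Logical qubits = 35 * 1
= 35

35


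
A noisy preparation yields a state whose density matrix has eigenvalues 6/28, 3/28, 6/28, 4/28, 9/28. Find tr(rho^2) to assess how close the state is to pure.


tr(rho^2) = sum of eigenvalues squared
= (6/28)^2 + (3/28)^2 + (6/28)^2 + (4/28)^2 + (9/28)^2
= (36 + 9 + 36 + 16 + 81) / 784
= 178/784
= 0.2270

0.2270


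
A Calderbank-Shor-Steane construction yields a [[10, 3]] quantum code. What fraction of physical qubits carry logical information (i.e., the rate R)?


Code rate R = k/n
= 3/10
= 0.3000

0.3000


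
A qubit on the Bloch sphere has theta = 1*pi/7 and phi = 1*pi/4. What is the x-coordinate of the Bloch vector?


theta = 0.4488, phi = 0.7854
r_x = sin(theta)*cos(phi) = 0.4339 * 0.7071
r_x = 0.3068

0.3068


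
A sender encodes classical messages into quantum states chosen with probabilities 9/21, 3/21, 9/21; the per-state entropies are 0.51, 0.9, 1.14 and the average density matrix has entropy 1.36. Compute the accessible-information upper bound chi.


chi = S(rho) - sum_i p_i * S(rho_i)
Weighted entropy = 9/21 * 0.51 + 3/21 * 0.9 + 9/21 * 1.14
= 0.8357
chi = 1.36 - 0.8357
= 0.5243

0.5243


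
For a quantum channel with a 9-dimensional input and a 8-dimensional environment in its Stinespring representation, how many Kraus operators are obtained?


Tracing out the environment in an orthonormal basis {|i>_E} gives Kraus operators K_i = <i|_E U |0>_E.
Number of Kraus operators = dim(H_env) = d_env
= 8

8


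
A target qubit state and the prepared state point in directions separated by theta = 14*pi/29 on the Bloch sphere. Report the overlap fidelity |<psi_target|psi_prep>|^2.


For states separated by angle theta on Bloch sphere:
F = cos^2(theta/2)
theta = 14*pi/29 = 1.5166
theta/2 = 0.7583
cos(theta/2) = 0.7260
F = 0.5271

0.5271


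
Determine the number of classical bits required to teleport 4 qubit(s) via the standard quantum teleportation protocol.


Quantum teleportation requires 2 classical bits per qubit teleported.
4 qubit(s) -> 2 * 4 = 8 classical bits

8


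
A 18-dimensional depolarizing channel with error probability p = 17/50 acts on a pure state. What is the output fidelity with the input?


F = (1-p) + p/d
= (1 - 0.3400) + 0.3400/18
= 0.6600 + 0.0189
= 0.6789

0.6789


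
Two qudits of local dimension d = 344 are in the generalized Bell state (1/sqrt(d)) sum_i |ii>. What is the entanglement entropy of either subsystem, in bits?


For a maximally entangled state in d x d:
S = log2(d) = log2(344)
= 8.4263

8.4263


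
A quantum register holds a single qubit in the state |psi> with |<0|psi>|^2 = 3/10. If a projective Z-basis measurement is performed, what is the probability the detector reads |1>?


|alpha|^2 = 3/10 = 0.3000
|beta|^2 = 1 - 3/10 = 7/10 = 0.7000
P(|1>) = |beta|^2 = 0.7000

0.7000


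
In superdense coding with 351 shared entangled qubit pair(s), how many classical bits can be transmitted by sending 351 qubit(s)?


Superdense coding allows 2 classical bits per shared entangled pair.
351 pair(s) -> 2 * 351 = 702 classical bits

702


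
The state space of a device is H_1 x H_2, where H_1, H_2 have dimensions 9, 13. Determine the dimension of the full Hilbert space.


dim(H_1 x H_2) = 9 * 13
= 117

117


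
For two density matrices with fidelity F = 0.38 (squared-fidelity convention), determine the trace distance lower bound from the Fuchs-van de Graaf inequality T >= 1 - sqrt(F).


Fuchs-van de Graaf (squared-fidelity convention): 1 - sqrt(F) <= T <= sqrt(1 - F).
Lower bound: T >= 1 - sqrt(F)
sqrt(F) = sqrt(0.38) = 0.6164
T >= 1 - 0.6164
T >= 0.3836

0.3836


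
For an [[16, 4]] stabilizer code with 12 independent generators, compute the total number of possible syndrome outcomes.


Each stabilizer generator gives a binary (+1 or -1) measurement outcome.
With 12 independent generators:
Total syndromes = 2^12
= 4096

4096


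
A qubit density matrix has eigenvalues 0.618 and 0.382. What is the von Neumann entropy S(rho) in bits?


S = -p*log2(p) - (1-p)*log2(1-p)
p = 0.6180, 1-p = 0.3820
= -0.6180 * log2(0.6180) - 0.3820 * log2(0.3820)
= -(-0.4291) - (-0.5304)
= 0.9594

0.9594


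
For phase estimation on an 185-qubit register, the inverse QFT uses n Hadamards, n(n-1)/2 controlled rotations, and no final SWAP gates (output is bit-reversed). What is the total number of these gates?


Hadamard gates: 185
Controlled rotations: n*(n-1)/2 = 185*184/2 = 17020
SWAP gates: 0 (omitted)
Total = 185 + 17020
= 17205

17205


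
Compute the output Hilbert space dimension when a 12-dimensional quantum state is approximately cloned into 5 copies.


Output space = H^(tensor 5) where dim(H) = 12
dim = 12^5
= 144 (after 2 factors)
= 1728 (after 3 factors)
= 20736 (after 4 factors)
= 248832 (after 5 factors)
= 248832

248832


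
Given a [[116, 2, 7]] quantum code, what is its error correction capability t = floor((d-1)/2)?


Code parameters: [[116, 2, 7]], distance d = 7.
Number of correctable errors = floor((d-1)/2)
= floor((7 - 1)/2)
= floor(6/2)
= 3

3


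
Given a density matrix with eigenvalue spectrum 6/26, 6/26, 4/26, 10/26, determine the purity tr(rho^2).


tr(rho^2) = sum of eigenvalues squared
= (6/26)^2 + (6/26)^2 + (4/26)^2 + (10/26)^2
= (36 + 36 + 16 + 100) / 676
= 188/676
= 0.2781

0.2781


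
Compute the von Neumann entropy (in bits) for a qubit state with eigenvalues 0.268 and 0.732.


S = -p*log2(p) - (1-p)*log2(1-p)
p = 0.2680, 1-p = 0.7320
= -0.2680 * log2(0.2680) - 0.7320 * log2(0.7320)
= -(-0.5091) - (-0.3295)
= 0.8386

0.8386


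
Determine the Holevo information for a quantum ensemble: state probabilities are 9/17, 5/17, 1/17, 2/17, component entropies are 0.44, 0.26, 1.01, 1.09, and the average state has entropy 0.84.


chi = S(rho) - sum_i p_i * S(rho_i)
Weighted entropy = 9/17 * 0.44 + 5/17 * 0.26 + 1/17 * 1.01 + 2/17 * 1.09
= 0.4971
chi = 0.84 - 0.4971
= 0.3429

0.3429


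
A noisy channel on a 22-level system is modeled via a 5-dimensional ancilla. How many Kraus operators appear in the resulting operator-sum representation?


Tracing out the environment in an orthonormal basis {|i>_E} gives Kraus operators K_i = <i|_E U |0>_E.
Number of Kraus operators = dim(H_env) = d_env
= 5

5


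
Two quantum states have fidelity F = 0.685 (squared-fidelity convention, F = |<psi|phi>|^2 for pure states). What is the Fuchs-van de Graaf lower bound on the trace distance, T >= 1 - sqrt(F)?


Fuchs-van de Graaf (squared-fidelity convention): 1 - sqrt(F) <= T <= sqrt(1 - F).
Lower bound: T >= 1 - sqrt(F)
sqrt(F) = sqrt(0.685) = 0.8276
T >= 1 - 0.8276
T >= 0.1724

0.1724


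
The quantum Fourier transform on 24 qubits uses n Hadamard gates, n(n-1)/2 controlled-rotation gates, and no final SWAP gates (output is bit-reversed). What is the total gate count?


Hadamard gates: 24
Controlled rotations: n*(n-1)/2 = 24*23/2 = 276
SWAP gates: 0 (omitted)
Total = 24 + 276
= 300

300


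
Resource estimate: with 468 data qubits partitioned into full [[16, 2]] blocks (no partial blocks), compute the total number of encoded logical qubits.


Each code block uses 16 physical qubits for 2 logical qubit(s).
Number of complete blocks = floor(468 / 16) = 29
Logical qubits = 29 * 2
= 58

58


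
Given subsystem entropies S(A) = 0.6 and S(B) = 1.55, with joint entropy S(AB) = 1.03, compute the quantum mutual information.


I(A:B) = S(A) + S(B) - S(AB)
= 0.6 + 1.55 - 1.03
= 1.1200

1.1200


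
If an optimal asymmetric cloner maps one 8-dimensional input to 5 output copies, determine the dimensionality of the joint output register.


Output space = H^(tensor 5) where dim(H) = 8
dim = 8^5
= 64 (after 2 factors)
= 512 (after 3 factors)
= 4096 (after 4 factors)
= 32768 (after 5 factors)
= 32768

32768


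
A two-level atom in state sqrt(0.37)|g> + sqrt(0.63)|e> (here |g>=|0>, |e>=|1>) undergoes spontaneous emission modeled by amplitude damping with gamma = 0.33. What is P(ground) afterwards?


For amplitude damping with parameter gamma on state sqrt(a)|0> + sqrt(b)|1>:
alpha^2 = 0.37, beta^2 = 0.63
P(|0>) = alpha^2 + gamma * beta^2
= 0.37 + 0.33 * 0.63
= 0.37 + 0.2079
= 0.5779

0.5779


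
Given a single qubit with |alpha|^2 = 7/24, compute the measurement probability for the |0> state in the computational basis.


|alpha|^2 = 7/24 = 0.2917
|beta|^2 = 1 - 7/24 = 17/24 = 0.7083
P(|0>) = |alpha|^2 = 0.2917

0.2917


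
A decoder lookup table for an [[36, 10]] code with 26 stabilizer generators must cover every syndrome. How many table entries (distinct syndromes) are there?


Each stabilizer generator gives a binary (+1 or -1) measurement outcome.
With 26 independent generators:
Total syndromes = 2^26
= 67108864

67108864


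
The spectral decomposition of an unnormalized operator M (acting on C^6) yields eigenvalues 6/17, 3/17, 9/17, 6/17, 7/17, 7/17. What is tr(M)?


tr(M) = sum of eigenvalues
= 6/17 + 3/17 + 9/17 + 6/17 + 7/17 + 7/17
= 38/17
= 2.2353

2.2353


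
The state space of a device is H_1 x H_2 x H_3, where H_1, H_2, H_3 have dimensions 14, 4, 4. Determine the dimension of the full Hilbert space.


dim(H_1 x H_2 x H_3) = 14 * 4 * 4
= 56 * 4
= 224

224


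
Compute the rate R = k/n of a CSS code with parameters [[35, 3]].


Code rate R = k/n
= 3/35
= 0.0857

0.0857


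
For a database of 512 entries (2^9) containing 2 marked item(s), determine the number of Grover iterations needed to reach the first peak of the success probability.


After j Grover iterations the success probability is P(j) = sin^2((2j+1)*theta), where sin(theta) = sqrt(k/N).
N = 2^9 = 512, k = 2
sin(theta) = sqrt(k/N) = 0.0625
theta = arcsin(sqrt(k/N)) = 0.0625407618 rad
P(j) reaches its first maximum when (2j+1)*theta is as close as possible to pi/2, i.e. j = round(pi/(4*theta) - 1/2).
pi/(4*theta) - 1/2 = 12.0582
(For comparison, the common estimate pi/4 * sqrt(N/k) = 12.5664; the exact maximiser is used here.)
Optimal iterations = 12

12


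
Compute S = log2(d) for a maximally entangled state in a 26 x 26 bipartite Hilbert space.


For a maximally entangled state in d x d:
S = log2(d) = log2(26)
= 4.7004

4.7004


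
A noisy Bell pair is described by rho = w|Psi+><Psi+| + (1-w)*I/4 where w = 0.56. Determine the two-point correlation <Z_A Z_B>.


|Psi+> = (|01> + |10>)/sqrt(2)
For the pure Bell state, <Z_A Z_B> = -1 (Bell-state Pauli correlator).
The maximally-mixed part I/4 has tr(I/4 * P tensor P) = 0 for any traceless Pauli P.
So <Z_A Z_B>_rho = w * (-1) + (1 - w) * 0
= 0.56 * (-1)
= -0.5600

-0.5600


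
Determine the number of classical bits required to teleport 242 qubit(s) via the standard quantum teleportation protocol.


Quantum teleportation requires 2 classical bits per qubit teleported.
242 qubit(s) -> 2 * 242 = 484 classical bits

484


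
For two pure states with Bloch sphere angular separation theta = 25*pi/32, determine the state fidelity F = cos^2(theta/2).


For states separated by angle theta on Bloch sphere:
F = cos^2(theta/2)
theta = 25*pi/32 = 2.4544
theta/2 = 1.2272
cos(theta/2) = 0.3369
F = 0.1135

0.1135


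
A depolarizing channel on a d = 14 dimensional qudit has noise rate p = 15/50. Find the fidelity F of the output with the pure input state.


F = (1-p) + p/d
= (1 - 0.3000) + 0.3000/14
= 0.7000 + 0.0214
= 0.7214

0.7214


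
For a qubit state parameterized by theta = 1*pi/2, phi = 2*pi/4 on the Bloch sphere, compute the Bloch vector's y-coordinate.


theta = 1.5708, phi = 1.5708
r_y = sin(theta)*sin(phi) = 1.0000 * 1.0000
r_y = 1.0000

1.0000


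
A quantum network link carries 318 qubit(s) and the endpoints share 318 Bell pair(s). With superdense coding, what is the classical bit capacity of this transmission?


Superdense coding allows 2 classical bits per shared entangled pair.
318 pair(s) -> 2 * 318 = 636 classical bits

636


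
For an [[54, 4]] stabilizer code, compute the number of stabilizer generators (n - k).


For an [[n,k]] stabilizer code:
Number of stabilizer generators = n - k
= 54 - 4
= 50

50


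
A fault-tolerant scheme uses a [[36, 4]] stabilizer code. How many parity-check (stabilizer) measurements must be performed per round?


For an [[n,k]] stabilizer code:
Number of stabilizer generators = n - k
= 36 - 4
= 32

32


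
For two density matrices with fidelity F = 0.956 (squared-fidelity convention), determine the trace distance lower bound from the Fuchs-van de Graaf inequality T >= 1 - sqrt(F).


Fuchs-van de Graaf (squared-fidelity convention): 1 - sqrt(F) <= T <= sqrt(1 - F).
Lower bound: T >= 1 - sqrt(F)
sqrt(F) = sqrt(0.956) = 0.9778
T >= 1 - 0.9778
T >= 0.0222

0.0222


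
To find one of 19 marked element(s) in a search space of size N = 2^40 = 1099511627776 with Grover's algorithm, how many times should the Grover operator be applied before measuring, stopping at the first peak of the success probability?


After j Grover iterations the success probability is P(j) = sin^2((2j+1)*theta), where sin(theta) = sqrt(k/N).
N = 2^40 = 1099511627776, k = 19
sin(theta) = sqrt(k/N) = 4.15696997e-06
theta = arcsin(sqrt(k/N)) = 4.15696997e-06 rad
P(j) reaches its first maximum when (2j+1)*theta is as close as possible to pi/2, i.e. j = round(pi/(4*theta) - 1/2).
pi/(4*theta) - 1/2 = 188934.7507
(For comparison, the common estimate pi/4 * sqrt(N/k) = 188935.2507; the exact maximiser is used here.)
Optimal iterations = 188935

188935


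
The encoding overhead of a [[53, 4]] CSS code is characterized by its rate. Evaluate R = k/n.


Code rate R = k/n
= 4/53
= 0.0755

0.0755


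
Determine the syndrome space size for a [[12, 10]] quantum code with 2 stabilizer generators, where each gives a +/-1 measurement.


Each stabilizer generator gives a binary (+1 or -1) measurement outcome.
With 2 independent generators:
Total syndromes = 2^2
= 4

4


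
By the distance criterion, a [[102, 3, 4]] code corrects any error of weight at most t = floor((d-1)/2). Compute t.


Code parameters: [[102, 3, 4]], distance d = 4.
Number of correctable errors = floor((d-1)/2)
= floor((4 - 1)/2)
= floor(3/2)
= 1

1


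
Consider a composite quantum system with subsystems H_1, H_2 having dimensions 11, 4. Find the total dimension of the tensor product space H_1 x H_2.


dim(H_1 x H_2) = 11 * 4
= 44

44


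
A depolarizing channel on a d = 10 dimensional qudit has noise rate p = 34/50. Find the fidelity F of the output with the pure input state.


F = (1-p) + p/d
= (1 - 0.6800) + 0.6800/10
= 0.3200 + 0.0680
= 0.3880

0.3880


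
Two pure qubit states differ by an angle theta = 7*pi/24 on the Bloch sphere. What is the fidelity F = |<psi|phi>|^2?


For states separated by angle theta on Bloch sphere:
F = cos^2(theta/2)
theta = 7*pi/24 = 0.9163
theta/2 = 0.4581
cos(theta/2) = 0.8969
F = 0.8044

0.8044


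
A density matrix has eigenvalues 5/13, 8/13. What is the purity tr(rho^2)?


tr(rho^2) = sum of eigenvalues squared
= (5/13)^2 + (8/13)^2
= (25 + 64) / 169
= 89/169
= 0.5266

0.5266


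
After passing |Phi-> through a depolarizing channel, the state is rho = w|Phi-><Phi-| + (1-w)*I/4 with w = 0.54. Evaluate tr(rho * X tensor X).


|Phi-> = (|00> - |11>)/sqrt(2)
For the pure Bell state, <X_A X_B> = -1 (Bell-state Pauli correlator).
The maximally-mixed part I/4 has tr(I/4 * P tensor P) = 0 for any traceless Pauli P.
So <X_A X_B>_rho = w * (-1) + (1 - w) * 0
= 0.54 * (-1)
= -0.5400

-0.5400


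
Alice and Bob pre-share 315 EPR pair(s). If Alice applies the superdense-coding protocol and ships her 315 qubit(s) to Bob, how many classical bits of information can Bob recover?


Superdense coding allows 2 classical bits per shared entangled pair.
315 pair(s) -> 2 * 315 = 630 classical bits

630


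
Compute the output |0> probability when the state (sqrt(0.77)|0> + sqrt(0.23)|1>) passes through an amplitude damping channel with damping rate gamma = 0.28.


For amplitude damping with parameter gamma on state sqrt(a)|0> + sqrt(b)|1>:
alpha^2 = 0.77, beta^2 = 0.23
P(|0>) = alpha^2 + gamma * beta^2
= 0.77 + 0.28 * 0.23
= 0.77 + 0.0644
= 0.8344

0.8344


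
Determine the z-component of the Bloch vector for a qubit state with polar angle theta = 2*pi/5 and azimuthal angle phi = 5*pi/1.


theta = 1.2566, phi = 15.7080
r_z = cos(theta) = 0.3090

0.3090


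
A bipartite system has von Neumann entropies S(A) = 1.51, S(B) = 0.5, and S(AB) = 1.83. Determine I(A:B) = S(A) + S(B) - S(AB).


I(A:B) = S(A) + S(B) - S(AB)
= 1.51 + 0.5 - 1.83
= 0.1800

0.1800


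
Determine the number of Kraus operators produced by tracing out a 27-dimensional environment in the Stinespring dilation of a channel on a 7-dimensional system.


Tracing out the environment in an orthonormal basis {|i>_E} gives Kraus operators K_i = <i|_E U |0>_E.
Number of Kraus operators = dim(H_env) = d_env
= 27

27


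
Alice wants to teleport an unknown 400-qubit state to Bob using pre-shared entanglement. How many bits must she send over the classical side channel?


Quantum teleportation requires 2 classical bits per qubit teleported.
400 qubit(s) -> 2 * 400 = 800 classical bits

800


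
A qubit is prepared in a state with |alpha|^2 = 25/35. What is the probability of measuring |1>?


|alpha|^2 = 25/35 = 0.7143
|beta|^2 = 1 - 25/35 = 10/35 = 0.2857
P(|1>) = |beta|^2 = 0.2857

0.2857


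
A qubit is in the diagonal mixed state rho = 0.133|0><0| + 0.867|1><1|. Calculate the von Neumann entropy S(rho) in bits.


S = -p*log2(p) - (1-p)*log2(1-p)
p = 0.1330, 1-p = 0.8670
= -0.1330 * log2(0.1330) - 0.8670 * log2(0.8670)
= -(-0.3871) - (-0.1785)
= 0.5656

0.5656


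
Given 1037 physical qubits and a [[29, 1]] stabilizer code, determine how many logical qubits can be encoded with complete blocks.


Each code block uses 29 physical qubits for 1 logical qubit(s).
Number of complete blocks = floor(1037 / 29) = 35
Logical qubits = 35 * 1
= 35

35


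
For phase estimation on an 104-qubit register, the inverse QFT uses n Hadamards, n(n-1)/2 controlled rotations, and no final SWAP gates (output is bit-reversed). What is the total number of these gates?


Hadamard gates: 104
Controlled rotations: n*(n-1)/2 = 104*103/2 = 5356
SWAP gates: 0 (omitted)
Total = 104 + 5356
= 5460

5460


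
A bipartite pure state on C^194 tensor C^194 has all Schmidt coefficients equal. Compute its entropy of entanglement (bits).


For a maximally entangled state in d x d:
S = log2(d) = log2(194)
= 7.5999

7.5999


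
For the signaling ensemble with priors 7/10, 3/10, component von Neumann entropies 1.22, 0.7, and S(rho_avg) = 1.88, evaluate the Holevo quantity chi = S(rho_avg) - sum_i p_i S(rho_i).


chi = S(rho) - sum_i p_i * S(rho_i)
Weighted entropy = 7/10 * 1.22 + 3/10 * 0.7
= 1.0640
chi = 1.88 - 1.0640
= 0.8160

0.8160


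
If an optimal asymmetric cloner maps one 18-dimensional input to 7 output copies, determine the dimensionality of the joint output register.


Output space = H^(tensor 7) where dim(H) = 18
dim = 18^7
= 324 (after 2 factors)
= 5832 (after 3 factors)
= 104976 (after 4 factors)
= 1889568 (after 5 factors)
= 34012224 (after 6 factors)
= 612220032 (after 7 factors)
= 612220032

612220032


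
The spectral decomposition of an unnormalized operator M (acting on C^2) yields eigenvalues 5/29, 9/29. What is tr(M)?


tr(M) = sum of eigenvalues
= 5/29 + 9/29
= 14/29
= 0.4828

0.4828


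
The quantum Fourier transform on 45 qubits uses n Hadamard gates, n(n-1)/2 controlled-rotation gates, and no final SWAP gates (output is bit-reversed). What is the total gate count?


Hadamard gates: 45
Controlled rotations: n*(n-1)/2 = 45*44/2 = 990
SWAP gates: 0 (omitted)
Total = 45 + 990
= 1035

1035


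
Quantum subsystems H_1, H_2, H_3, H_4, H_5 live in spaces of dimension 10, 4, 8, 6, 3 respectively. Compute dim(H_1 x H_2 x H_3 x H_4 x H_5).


dim(H_1 x H_2 x H_3 x H_4 x H_5) = 10 * 4 * 8 * 6 * 3
= 40 * 8 * 6 * 3
= 320 * 6 * 3
= 1920 * 3
= 5760

5760


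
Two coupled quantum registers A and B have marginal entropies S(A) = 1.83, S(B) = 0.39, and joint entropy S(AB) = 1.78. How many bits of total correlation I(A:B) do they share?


I(A:B) = S(A) + S(B) - S(AB)
= 1.83 + 0.39 - 1.78
= 0.4400

0.4400


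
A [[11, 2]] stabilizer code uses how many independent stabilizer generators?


For an [[n,k]] stabilizer code:
Number of stabilizer generators = n - k
= 11 - 2
= 9

9


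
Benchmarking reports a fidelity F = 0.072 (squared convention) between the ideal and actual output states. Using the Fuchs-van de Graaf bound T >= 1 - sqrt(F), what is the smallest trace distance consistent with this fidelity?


Fuchs-van de Graaf (squared-fidelity convention): 1 - sqrt(F) <= T <= sqrt(1 - F).
Lower bound: T >= 1 - sqrt(F)
sqrt(F) = sqrt(0.072) = 0.2683
T >= 1 - 0.2683
T >= 0.7317

0.7317


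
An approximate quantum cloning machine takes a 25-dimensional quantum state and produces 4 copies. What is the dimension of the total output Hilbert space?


Output space = H^(tensor 4) where dim(H) = 25
dim = 25^4
= 625 (after 2 factors)
= 15625 (after 3 factors)
= 390625 (after 4 factors)
= 390625

390625


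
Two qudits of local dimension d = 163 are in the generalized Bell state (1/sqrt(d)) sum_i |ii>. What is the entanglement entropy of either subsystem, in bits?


For a maximally entangled state in d x d:
S = log2(d) = log2(163)
= 7.3487

7.3487


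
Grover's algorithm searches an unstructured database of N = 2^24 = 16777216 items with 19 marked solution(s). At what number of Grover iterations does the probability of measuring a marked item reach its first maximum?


After j Grover iterations the success probability is P(j) = sin^2((2j+1)*theta), where sin(theta) = sqrt(k/N).
N = 2^24 = 16777216, k = 19
sin(theta) = sqrt(k/N) = 0.001064184312
theta = arcsin(sqrt(k/N)) = 0.001064184513 rad
P(j) reaches its first maximum when (2j+1)*theta is as close as possible to pi/2, i.e. j = round(pi/(4*theta) - 1/2).
pi/(4*theta) - 1/2 = 737.5282
(For comparison, the common estimate pi/4 * sqrt(N/k) = 738.0283; the exact maximiser is used here.)
Optimal iterations = 738

738


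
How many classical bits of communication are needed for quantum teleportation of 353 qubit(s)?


Quantum teleportation requires 2 classical bits per qubit teleported.
353 qubit(s) -> 2 * 353 = 706 classical bits

706


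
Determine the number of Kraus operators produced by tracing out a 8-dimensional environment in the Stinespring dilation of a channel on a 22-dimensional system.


Tracing out the environment in an orthonormal basis {|i>_E} gives Kraus operators K_i = <i|_E U |0>_E.
Number of Kraus operators = dim(H_env) = d_env
= 8

8


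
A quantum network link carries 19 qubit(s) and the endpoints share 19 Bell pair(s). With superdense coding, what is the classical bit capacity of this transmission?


Superdense coding allows 2 classical bits per shared entangled pair.
19 pair(s) -> 2 * 19 = 38 classical bits

38


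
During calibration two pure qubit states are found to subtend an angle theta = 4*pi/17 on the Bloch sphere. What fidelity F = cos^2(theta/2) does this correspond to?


For states separated by angle theta on Bloch sphere:
F = cos^2(theta/2)
theta = 4*pi/17 = 0.7392
theta/2 = 0.3696
cos(theta/2) = 0.9325
F = 0.8695

0.8695


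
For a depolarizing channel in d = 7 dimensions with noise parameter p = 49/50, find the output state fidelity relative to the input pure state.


F = (1-p) + p/d
= (1 - 0.9800) + 0.9800/7
= 0.0200 + 0.1400
= 0.1600

0.1600


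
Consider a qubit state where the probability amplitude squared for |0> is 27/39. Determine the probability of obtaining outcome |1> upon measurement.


|alpha|^2 = 27/39 = 0.6923
|beta|^2 = 1 - 27/39 = 12/39 = 0.3077
P(|1>) = |beta|^2 = 0.3077

0.3077


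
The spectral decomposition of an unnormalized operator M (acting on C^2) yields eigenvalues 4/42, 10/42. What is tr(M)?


tr(M) = sum of eigenvalues
= 4/42 + 10/42
= 14/42
= 0.3333

0.3333


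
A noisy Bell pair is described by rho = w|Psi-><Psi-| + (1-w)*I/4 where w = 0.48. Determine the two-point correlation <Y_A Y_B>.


|Psi-> = (|01> - |10>)/sqrt(2)
For the pure Bell state, <Y_A Y_B> = -1 (Bell-state Pauli correlator).
The maximally-mixed part I/4 has tr(I/4 * P tensor P) = 0 for any traceless Pauli P.
So <Y_A Y_B>_rho = w * (-1) + (1 - w) * 0
= 0.48 * (-1)
= -0.4800

-0.4800


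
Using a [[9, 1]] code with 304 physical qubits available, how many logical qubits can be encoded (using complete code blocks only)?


Each code block uses 9 physical qubits for 1 logical qubit(s).
Number of complete blocks = floor(304 / 9) = 33
Logical qubits = 33 * 1
= 33

33


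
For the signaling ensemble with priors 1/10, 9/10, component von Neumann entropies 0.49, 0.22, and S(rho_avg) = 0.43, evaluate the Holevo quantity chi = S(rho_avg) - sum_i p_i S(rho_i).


chi = S(rho) - sum_i p_i * S(rho_i)
Weighted entropy = 1/10 * 0.49 + 9/10 * 0.22
= 0.2470
chi = 0.43 - 0.2470
= 0.1830

0.1830


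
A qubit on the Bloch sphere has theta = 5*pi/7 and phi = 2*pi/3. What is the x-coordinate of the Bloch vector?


theta = 2.2440, phi = 2.0944
r_x = sin(theta)*cos(phi) = 0.7818 * -0.5000
r_x = -0.3909

-0.3909


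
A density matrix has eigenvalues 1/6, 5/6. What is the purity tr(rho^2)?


tr(rho^2) = sum of eigenvalues squared
= (1/6)^2 + (5/6)^2
= (1 + 25) / 36
= 26/36
= 0.7222

0.7222


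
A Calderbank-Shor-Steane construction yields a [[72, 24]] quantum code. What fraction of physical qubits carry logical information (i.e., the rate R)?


Code rate R = k/n
= 24/72
= 0.3333

0.3333


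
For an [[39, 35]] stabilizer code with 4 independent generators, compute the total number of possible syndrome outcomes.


Each stabilizer generator gives a binary (+1 or -1) measurement outcome.
With 4 independent generators:
Total syndromes = 2^4
= 16

16


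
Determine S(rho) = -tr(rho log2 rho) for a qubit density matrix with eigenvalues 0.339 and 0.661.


S = -p*log2(p) - (1-p)*log2(1-p)
p = 0.3390, 1-p = 0.6610
= -0.3390 * log2(0.3390) - 0.6610 * log2(0.6610)
= -(-0.5291) - (-0.3948)
= 0.9239

0.9239


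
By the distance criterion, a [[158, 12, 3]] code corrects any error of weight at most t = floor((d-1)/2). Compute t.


Code parameters: [[158, 12, 3]], distance d = 3.
Number of correctable errors = floor((d-1)/2)
= floor((3 - 1)/2)
= floor(2/2)
= 1

1


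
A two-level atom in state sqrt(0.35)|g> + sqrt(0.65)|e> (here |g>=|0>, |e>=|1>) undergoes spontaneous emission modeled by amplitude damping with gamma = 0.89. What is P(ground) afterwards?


For amplitude damping with parameter gamma on state sqrt(a)|0> + sqrt(b)|1>:
alpha^2 = 0.35, beta^2 = 0.65
P(|0>) = alpha^2 + gamma * beta^2
= 0.35 + 0.89 * 0.65
= 0.35 + 0.5785
= 0.9285

0.9285


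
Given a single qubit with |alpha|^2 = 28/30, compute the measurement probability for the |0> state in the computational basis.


|alpha|^2 = 28/30 = 0.9333
|beta|^2 = 1 - 28/30 = 2/30 = 0.0667
P(|0>) = |alpha|^2 = 0.9333

0.9333


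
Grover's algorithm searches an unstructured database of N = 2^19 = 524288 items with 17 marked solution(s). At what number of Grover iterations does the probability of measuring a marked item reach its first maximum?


After j Grover iterations the success probability is P(j) = sin^2((2j+1)*theta), where sin(theta) = sqrt(k/N).
N = 2^19 = 524288, k = 17
sin(theta) = sqrt(k/N) = 0.00569428896
theta = arcsin(sqrt(k/N)) = 0.005694319733 rad
P(j) reaches its first maximum when (2j+1)*theta is as close as possible to pi/2, i.e. j = round(pi/(4*theta) - 1/2).
pi/(4*theta) - 1/2 = 137.4266
(For comparison, the common estimate pi/4 * sqrt(N/k) = 137.9273; the exact maximiser is used here.)
Optimal iterations = 137

137


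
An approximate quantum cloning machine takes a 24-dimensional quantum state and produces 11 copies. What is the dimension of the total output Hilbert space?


Output space = H^(tensor 11) where dim(H) = 24
dim = 24^11
= 576 (after 2 factors)
= 13824 (after 3 factors)
= 331776 (after 4 factors)
= 7962624 (after 5 factors)
= 191102976 (after 6 factors)
= 4586471424 (after 7 factors)
= 110075314176 (after 8 factors)
= 2641807540224 (after 9 factors)
= 63403380965376 (after 10 factors)
= 1521681143169024 (after 11 factors)
= 1521681143169024

1521681143169024


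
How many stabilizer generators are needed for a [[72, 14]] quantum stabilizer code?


For an [[n,k]] stabilizer code:
Number of stabilizer generators = n - k
= 72 - 14
= 58

58


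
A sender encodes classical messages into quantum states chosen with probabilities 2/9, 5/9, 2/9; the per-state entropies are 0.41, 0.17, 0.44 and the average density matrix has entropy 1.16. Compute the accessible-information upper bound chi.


chi = S(rho) - sum_i p_i * S(rho_i)
Weighted entropy = 2/9 * 0.41 + 5/9 * 0.17 + 2/9 * 0.44
= 0.2833
chi = 1.16 - 0.2833
= 0.8767

0.8767


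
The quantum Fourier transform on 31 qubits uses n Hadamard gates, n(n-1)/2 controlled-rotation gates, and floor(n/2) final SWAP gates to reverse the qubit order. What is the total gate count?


Hadamard gates: 31
Controlled rotations: n*(n-1)/2 = 31*30/2 = 465
SWAP gates: floor(n/2) = floor(31/2) = 15
Total = 31 + 465 + 15
= 511

511


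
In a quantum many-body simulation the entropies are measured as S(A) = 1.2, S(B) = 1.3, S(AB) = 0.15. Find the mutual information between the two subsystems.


I(A:B) = S(A) + S(B) - S(AB)
= 1.2 + 1.3 - 0.15
= 2.3500

2.3500


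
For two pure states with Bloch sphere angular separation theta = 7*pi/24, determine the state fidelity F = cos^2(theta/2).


For states separated by angle theta on Bloch sphere:
F = cos^2(theta/2)
theta = 7*pi/24 = 0.9163
theta/2 = 0.4581
cos(theta/2) = 0.8969
F = 0.8044

0.8044


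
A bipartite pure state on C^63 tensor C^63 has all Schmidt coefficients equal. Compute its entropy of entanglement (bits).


For a maximally entangled state in d x d:
S = log2(d) = log2(63)
= 5.9773

5.9773


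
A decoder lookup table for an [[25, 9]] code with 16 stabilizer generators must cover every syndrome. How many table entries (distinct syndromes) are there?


Each stabilizer generator gives a binary (+1 or -1) measurement outcome.
With 16 independent generators:
Total syndromes = 2^16
= 65536

65536


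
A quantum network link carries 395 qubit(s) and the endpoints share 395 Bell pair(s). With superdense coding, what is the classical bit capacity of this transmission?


Superdense coding allows 2 classical bits per shared entangled pair.
395 pair(s) -> 2 * 395 = 790 classical bits

790


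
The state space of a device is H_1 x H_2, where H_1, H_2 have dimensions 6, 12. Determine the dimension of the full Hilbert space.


dim(H_1 x H_2) = 6 * 12
= 72

72


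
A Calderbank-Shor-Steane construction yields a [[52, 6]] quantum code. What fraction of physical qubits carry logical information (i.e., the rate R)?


Code rate R = k/n
= 6/52
= 0.1154

0.1154


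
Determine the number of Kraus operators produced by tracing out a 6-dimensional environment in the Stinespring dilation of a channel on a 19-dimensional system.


Tracing out the environment in an orthonormal basis {|i>_E} gives Kraus operators K_i = <i|_E U |0>_E.
Number of Kraus operators = dim(H_env) = d_env
= 6

6


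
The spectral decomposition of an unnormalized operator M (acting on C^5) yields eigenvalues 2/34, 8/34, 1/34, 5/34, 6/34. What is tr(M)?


tr(M) = sum of eigenvalues
= 2/34 + 8/34 + 1/34 + 5/34 + 6/34
= 22/34
= 0.6471

0.6471


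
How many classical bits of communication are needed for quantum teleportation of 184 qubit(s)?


Quantum teleportation requires 2 classical bits per qubit teleported.
184 qubit(s) -> 2 * 184 = 368 classical bits

368


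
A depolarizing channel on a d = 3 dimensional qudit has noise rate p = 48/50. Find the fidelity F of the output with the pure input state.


F = (1-p) + p/d
= (1 - 0.9600) + 0.9600/3
= 0.0400 + 0.3200
= 0.3600

0.3600


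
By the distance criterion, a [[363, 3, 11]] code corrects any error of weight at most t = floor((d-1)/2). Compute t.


Code parameters: [[363, 3, 11]], distance d = 11.
Number of correctable errors = floor((d-1)/2)
= floor((11 - 1)/2)
= floor(10/2)
= 5

5


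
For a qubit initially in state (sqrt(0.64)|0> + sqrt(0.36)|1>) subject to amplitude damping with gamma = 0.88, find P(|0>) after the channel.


For amplitude damping with parameter gamma on state sqrt(a)|0> + sqrt(b)|1>:
alpha^2 = 0.64, beta^2 = 0.36
P(|0>) = alpha^2 + gamma * beta^2
= 0.64 + 0.88 * 0.36
= 0.64 + 0.3168
= 0.9568

0.9568


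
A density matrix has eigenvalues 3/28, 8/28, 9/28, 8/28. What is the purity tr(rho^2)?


tr(rho^2) = sum of eigenvalues squared
= (3/28)^2 + (8/28)^2 + (9/28)^2 + (8/28)^2
= (9 + 64 + 81 + 64) / 784
= 218/784
= 0.2781

0.2781


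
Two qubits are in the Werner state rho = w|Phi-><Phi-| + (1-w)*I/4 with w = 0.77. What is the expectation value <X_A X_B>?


|Phi-> = (|00> - |11>)/sqrt(2)
For the pure Bell state, <X_A X_B> = -1 (Bell-state Pauli correlator).
The maximally-mixed part I/4 has tr(I/4 * P tensor P) = 0 for any traceless Pauli P.
So <X_A X_B>_rho = w * (-1) + (1 - w) * 0
= 0.77 * (-1)
= -0.7700

-0.7700


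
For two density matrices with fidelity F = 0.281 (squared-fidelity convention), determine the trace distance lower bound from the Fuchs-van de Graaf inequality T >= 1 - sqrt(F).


Fuchs-van de Graaf (squared-fidelity convention): 1 - sqrt(F) <= T <= sqrt(1 - F).
Lower bound: T >= 1 - sqrt(F)
sqrt(F) = sqrt(0.281) = 0.5301
T >= 1 - 0.5301
T >= 0.4699

0.4699


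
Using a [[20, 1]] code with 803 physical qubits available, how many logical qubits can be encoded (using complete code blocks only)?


Each code block uses 20 physical qubits for 1 logical qubit(s).
Number of complete blocks = floor(803 / 20) = 40
Logical qubits = 40 * 1
= 40

40


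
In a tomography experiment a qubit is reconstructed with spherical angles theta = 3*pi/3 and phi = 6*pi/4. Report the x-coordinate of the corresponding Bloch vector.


theta = 3.1416, phi = 4.7124
r_x = sin(theta)*cos(phi) = 0.0000 * 0.0000
r_x = 0.0000

0.0000


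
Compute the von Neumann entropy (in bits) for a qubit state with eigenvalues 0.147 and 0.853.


S = -p*log2(p) - (1-p)*log2(1-p)
p = 0.1470, 1-p = 0.8530
= -0.1470 * log2(0.1470) - 0.8530 * log2(0.8530)
= -(-0.4066) - (-0.1957)
= 0.6023

0.6023


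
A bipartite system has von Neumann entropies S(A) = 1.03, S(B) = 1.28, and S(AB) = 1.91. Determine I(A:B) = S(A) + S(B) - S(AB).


I(A:B) = S(A) + S(B) - S(AB)
= 1.03 + 1.28 - 1.91
= 0.4000

0.4000


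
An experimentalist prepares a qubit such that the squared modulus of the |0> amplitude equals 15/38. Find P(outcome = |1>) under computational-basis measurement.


|alpha|^2 = 15/38 = 0.3947
|beta|^2 = 1 - 15/38 = 23/38 = 0.6053
P(|1>) = |beta|^2 = 0.6053

0.6053


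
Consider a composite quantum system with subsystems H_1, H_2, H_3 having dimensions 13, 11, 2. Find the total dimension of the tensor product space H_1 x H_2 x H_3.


dim(H_1 x H_2 x H_3) = 13 * 11 * 2
= 143 * 2
= 286

286


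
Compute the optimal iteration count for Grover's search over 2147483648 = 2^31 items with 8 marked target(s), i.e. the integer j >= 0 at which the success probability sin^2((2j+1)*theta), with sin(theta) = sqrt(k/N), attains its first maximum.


After j Grover iterations the success probability is P(j) = sin^2((2j+1)*theta), where sin(theta) = sqrt(k/N).
N = 2^31 = 2147483648, k = 8
sin(theta) = sqrt(k/N) = 6.103515625e-05
theta = arcsin(sqrt(k/N)) = 6.103515629e-05 rad
P(j) reaches its first maximum when (2j+1)*theta is as close as possible to pi/2, i.e. j = round(pi/(4*theta) - 1/2).
pi/(4*theta) - 1/2 = 12867.4635
(For comparison, the common estimate pi/4 * sqrt(N/k) = 12867.9635; the exact maximiser is used here.)
Optimal iterations = 12867

12867


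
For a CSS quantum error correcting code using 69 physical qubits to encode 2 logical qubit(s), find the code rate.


Code rate R = k/n
= 2/69
= 0.0290

0.0290
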